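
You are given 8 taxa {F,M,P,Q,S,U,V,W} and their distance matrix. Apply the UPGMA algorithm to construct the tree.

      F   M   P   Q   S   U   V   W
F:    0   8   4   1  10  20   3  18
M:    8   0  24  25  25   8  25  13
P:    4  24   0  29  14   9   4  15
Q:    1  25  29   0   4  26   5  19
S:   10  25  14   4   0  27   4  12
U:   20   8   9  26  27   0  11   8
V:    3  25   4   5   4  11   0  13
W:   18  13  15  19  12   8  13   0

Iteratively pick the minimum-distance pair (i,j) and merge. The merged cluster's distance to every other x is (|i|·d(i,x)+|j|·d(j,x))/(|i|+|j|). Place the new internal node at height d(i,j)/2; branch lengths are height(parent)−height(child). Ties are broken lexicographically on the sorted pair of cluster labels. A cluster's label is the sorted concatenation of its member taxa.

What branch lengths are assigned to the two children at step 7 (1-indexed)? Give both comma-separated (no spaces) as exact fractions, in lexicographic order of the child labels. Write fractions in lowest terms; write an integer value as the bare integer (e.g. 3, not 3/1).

iteration 1: select F,Q (d=1); attach at lengths (1/2, 1/2); label the merged cluster FQ
  updated: d(FQ,M)=33/2, d(FQ,P)=33/2, d(FQ,S)=7, d(FQ,U)=23, d(FQ,V)=4, d(FQ,W)=37/2
iteration 2: select FQ,V (d=4); attach at lengths (3/2, 2); label the merged cluster FQV
  updated: d(FQV,M)=58/3, d(FQV,P)=37/3, d(FQV,S)=6, d(FQV,U)=19, d(FQV,W)=50/3
iteration 3: select FQV,S (d=6); attach at lengths (1, 3); label the merged cluster FQSV
  updated: d(FQSV,M)=83/4, d(FQSV,P)=51/4, d(FQSV,U)=21, d(FQSV,W)=31/2
iteration 4: select M,U (d=8); attach at lengths (4, 4); label the merged cluster MU
  updated: d(FQSV,MU)=167/8, d(MU,P)=33/2, d(MU,W)=21/2
iteration 5: select MU,W (d=21/2); attach at lengths (5/4, 21/4); label the merged cluster MUW
  updated: d(FQSV,MUW)=229/12, d(MUW,P)=16
iteration 6: select FQSV,P (d=51/4); attach at lengths (27/8, 51/8); label the merged cluster FPQSV
  updated: d(FPQSV,MUW)=277/15
iteration 7: select FPQSV,MUW (d=277/15); attach at lengths (343/120, 239/60); label the merged cluster FMPQSUVW
final tree: (((((F:1/2,Q:1/2):3/2,V:2):1,S:3):27/8,P:51/8):343/120,((M:4,U:4):5/4,W:21/4):239/60)
total length: 4751/120

343/120,239/60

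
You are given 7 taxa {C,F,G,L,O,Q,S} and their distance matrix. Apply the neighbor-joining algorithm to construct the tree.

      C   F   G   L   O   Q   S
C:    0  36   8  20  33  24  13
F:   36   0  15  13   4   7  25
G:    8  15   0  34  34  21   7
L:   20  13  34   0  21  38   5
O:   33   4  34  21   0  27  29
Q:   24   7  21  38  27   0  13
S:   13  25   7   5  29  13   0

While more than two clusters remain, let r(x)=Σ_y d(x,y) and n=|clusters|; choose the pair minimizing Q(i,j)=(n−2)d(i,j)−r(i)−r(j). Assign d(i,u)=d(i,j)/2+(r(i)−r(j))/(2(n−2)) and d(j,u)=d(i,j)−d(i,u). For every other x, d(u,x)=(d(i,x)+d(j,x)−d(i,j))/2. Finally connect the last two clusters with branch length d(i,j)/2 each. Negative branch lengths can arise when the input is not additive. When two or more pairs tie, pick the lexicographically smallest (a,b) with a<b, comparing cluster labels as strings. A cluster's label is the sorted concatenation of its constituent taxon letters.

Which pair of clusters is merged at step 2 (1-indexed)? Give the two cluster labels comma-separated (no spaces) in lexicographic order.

FO,L

iteration 1: select F,O (d=4, Q=-228); attach at lengths (-14/5, 34/5); label the merged cluster FO
  updated: d(C,FO)=65/2, d(FO,G)=45/2, d(FO,L)=15, d(FO,Q)=15, d(FO,S)=25
iteration 2: select FO,L (d=15, Q=-162); attach at lengths (29/4, 31/4); label the merged cluster FLO
  updated: d(C,FLO)=75/4, d(FLO,G)=83/4, d(FLO,Q)=19, d(FLO,S)=15/2
iteration 3: select C,G (d=8, Q=-193/2); attach at lengths (31/6, 17/6); label the merged cluster CG
  updated: d(CG,FLO)=63/4, d(CG,Q)=37/2, d(CG,S)=6
iteration 4: select CG,S (d=6, Q=-219/4); attach at lengths (103/16, -7/16); label the merged cluster CGS
  updated: d(CGS,FLO)=69/8, d(CGS,Q)=51/4
iteration 5: select CGS,FLO (d=69/8, Q=-323/8); attach at lengths (19/16, 119/16); label the merged cluster CFGLOS
  updated: d(CFGLOS,Q)=185/16
iteration 6: select CFGLOS,Q (d=185/16); attach at lengths (185/32, 185/32); label the merged cluster CFGLOQS
final tree: ((((C:31/6,G:17/6):103/16,S:-7/16):19/16,((F:-14/5,O:34/5):29/4,L:31/4):119/16):185/32,Q:185/32)
total length: 851/16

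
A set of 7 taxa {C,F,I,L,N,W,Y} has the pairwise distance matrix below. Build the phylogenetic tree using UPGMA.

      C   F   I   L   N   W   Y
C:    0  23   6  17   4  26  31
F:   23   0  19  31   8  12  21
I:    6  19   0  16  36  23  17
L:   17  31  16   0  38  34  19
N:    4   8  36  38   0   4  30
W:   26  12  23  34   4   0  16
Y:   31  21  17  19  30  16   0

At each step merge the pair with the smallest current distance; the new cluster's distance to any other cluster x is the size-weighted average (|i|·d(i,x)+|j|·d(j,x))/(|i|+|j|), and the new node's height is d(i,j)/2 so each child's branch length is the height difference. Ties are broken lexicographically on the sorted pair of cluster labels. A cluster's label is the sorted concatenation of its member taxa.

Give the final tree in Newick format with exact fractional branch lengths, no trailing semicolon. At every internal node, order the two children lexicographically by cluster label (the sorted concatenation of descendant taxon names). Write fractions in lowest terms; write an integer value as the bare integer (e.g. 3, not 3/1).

(((C:2,N:2):45/8,(F:6,W:6):13/8):119/24,((I:8,L:8):1,Y:9):43/12)

1. join C+N (d=4) ⇒ CN; edges |C|=2, |N|=2
  updated: d(CN,F)=31/2, d(CN,I)=21, d(CN,L)=55/2, d(CN,W)=15, d(CN,Y)=61/2
2. join F+W (d=12) ⇒ FW; edges |F|=6, |W|=6
  updated: d(CN,FW)=61/4, d(FW,I)=21, d(FW,L)=65/2, d(FW,Y)=37/2
3. join CN+FW (d=61/4) ⇒ CFNW; edges |CN|=45/8, |FW|=13/8
  updated: d(CFNW,I)=21, d(CFNW,L)=30, d(CFNW,Y)=49/2
4. join I+L (d=16) ⇒ IL; edges |I|=8, |L|=8
  updated: d(CFNW,IL)=51/2, d(IL,Y)=18
5. join IL+Y (d=18) ⇒ ILY; edges |IL|=1, |Y|=9
  updated: d(CFNW,ILY)=151/6
6. join CFNW+ILY (d=151/6) ⇒ CFILNWY; edges |CFNW|=119/24, |ILY|=43/12
final tree: (((C:2,N:2):45/8,(F:6,W:6):13/8):119/24,((I:8,L:8):1,Y:9):43/12)
total length: 1387/24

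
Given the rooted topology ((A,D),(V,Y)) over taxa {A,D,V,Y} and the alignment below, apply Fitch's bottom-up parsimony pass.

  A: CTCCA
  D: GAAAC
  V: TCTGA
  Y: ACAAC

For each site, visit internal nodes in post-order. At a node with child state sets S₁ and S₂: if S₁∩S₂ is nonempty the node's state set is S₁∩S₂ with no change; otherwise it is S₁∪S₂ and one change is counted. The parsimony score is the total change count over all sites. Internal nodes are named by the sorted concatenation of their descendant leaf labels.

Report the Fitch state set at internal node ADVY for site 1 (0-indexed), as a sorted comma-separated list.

A,C,T

AD@0: {C} ∪ {G} = {C,G} (union, +1)
VY@0: {T} ∪ {A} = {A,T} (union, +1)
ADVY@0: {C,G} ∪ {A,T} = {A,C,G,T} (union, +1)
AD@1: {T} ∪ {A} = {A,T} (union, +1)
VY@1: {C} ∩ {C} = {C} (intersection, +0)
ADVY@1: {A,T} ∪ {C} = {A,C,T} (union, +1)
AD@2: {C} ∪ {A} = {A,C} (union, +1)
VY@2: {T} ∪ {A} = {A,T} (union, +1)
ADVY@2: {A,C} ∩ {A,T} = {A} (intersection, +0)
AD@3: {C} ∪ {A} = {A,C} (union, +1)
VY@3: {G} ∪ {A} = {A,G} (union, +1)
ADVY@3: {A,C} ∩ {A,G} = {A} (intersection, +0)
AD@4: {A} ∪ {C} = {A,C} (union, +1)
VY@4: {A} ∪ {C} = {A,C} (union, +1)
ADVY@4: {A,C} ∩ {A,C} = {A,C} (intersection, +0)
per-site changes: [3, 2, 2, 2, 2]; total = 11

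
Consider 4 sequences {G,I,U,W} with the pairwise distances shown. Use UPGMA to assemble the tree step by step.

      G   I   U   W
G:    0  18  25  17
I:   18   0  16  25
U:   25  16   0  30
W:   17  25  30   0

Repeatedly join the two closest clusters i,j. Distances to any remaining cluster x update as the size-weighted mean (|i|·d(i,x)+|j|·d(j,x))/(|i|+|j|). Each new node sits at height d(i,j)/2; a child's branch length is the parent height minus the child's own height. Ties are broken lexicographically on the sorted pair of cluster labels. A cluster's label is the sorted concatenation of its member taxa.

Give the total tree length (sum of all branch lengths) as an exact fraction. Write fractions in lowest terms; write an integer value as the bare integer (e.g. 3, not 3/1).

41

step 1: merge (I,U) at d=16; branch lengths I→8, U→8; new cluster IU
  updated: d(G,IU)=43/2, d(IU,W)=55/2
step 2: merge (G,W) at d=17; branch lengths G→17/2, W→17/2; new cluster GW
  updated: d(GW,IU)=49/2
step 3: merge (GW,IU) at d=49/2; branch lengths GW→15/4, IU→17/4; new cluster GIUW
final tree: ((G:17/2,W:17/2):15/4,(I:8,U:8):17/4)
total length: 41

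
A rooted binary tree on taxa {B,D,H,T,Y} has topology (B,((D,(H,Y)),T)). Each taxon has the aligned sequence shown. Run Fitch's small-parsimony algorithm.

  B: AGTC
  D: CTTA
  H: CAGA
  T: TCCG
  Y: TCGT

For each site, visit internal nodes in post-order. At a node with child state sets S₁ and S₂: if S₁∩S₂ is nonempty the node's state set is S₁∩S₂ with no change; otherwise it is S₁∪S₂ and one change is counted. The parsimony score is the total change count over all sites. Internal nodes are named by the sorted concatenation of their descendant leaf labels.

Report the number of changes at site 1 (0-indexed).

3

[col 0] HY: children H:{C}, Y:{T} ∪→ {C,T}; cost 1
[col 0] DHY: children D:{C}, HY:{C,T} ∩→ {C}; cost 0
[col 0] DHTY: children DHY:{C}, T:{T} ∪→ {C,T}; cost 1
[col 0] BDHTY: children B:{A}, DHTY:{C,T} ∪→ {A,C,T}; cost 1
[col 1] HY: children H:{A}, Y:{C} ∪→ {A,C}; cost 1
[col 1] DHY: children D:{T}, HY:{A,C} ∪→ {A,C,T}; cost 1
[col 1] DHTY: children DHY:{A,C,T}, T:{C} ∩→ {C}; cost 0
[col 1] BDHTY: children B:{G}, DHTY:{C} ∪→ {C,G}; cost 1
[col 2] HY: children H:{G}, Y:{G} ∩→ {G}; cost 0
[col 2] DHY: children D:{T}, HY:{G} ∪→ {G,T}; cost 1
[col 2] DHTY: children DHY:{G,T}, T:{C} ∪→ {C,G,T}; cost 1
[col 2] BDHTY: children B:{T}, DHTY:{C,G,T} ∩→ {T}; cost 0
[col 3] HY: children H:{A}, Y:{T} ∪→ {A,T}; cost 1
[col 3] DHY: children D:{A}, HY:{A,T} ∩→ {A}; cost 0
[col 3] DHTY: children DHY:{A}, T:{G} ∪→ {A,G}; cost 1
[col 3] BDHTY: children B:{C}, DHTY:{A,G} ∪→ {A,C,G}; cost 1
per-site changes: [3, 3, 2, 3]; total = 11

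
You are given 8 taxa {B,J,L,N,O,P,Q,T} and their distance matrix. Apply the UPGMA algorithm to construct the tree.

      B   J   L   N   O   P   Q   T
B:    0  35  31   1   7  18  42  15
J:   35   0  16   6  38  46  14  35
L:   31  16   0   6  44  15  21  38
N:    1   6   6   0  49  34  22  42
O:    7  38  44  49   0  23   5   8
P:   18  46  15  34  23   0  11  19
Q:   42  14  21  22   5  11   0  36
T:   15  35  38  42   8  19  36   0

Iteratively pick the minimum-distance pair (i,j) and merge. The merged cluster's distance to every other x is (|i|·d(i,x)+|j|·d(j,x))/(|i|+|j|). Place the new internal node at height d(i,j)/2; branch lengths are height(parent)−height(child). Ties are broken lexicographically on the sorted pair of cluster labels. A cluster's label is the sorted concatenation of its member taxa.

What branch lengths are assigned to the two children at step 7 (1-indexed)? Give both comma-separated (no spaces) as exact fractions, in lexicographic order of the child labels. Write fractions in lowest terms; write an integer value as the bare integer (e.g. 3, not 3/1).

17/12,3

step 1: merge (B,N) at d=1; branch lengths B→1/2, N→1/2; new cluster BN
  updated: d(BN,J)=41/2, d(BN,L)=37/2, d(BN,O)=28, d(BN,P)=26, d(BN,Q)=32, d(BN,T)=57/2
step 2: merge (O,Q) at d=5; branch lengths O→5/2, Q→5/2; new cluster OQ
  updated: d(BN,OQ)=30, d(J,OQ)=26, d(L,OQ)=65/2, d(OQ,P)=17, d(OQ,T)=22
step 3: merge (L,P) at d=15; branch lengths L→15/2, P→15/2; new cluster LP
  updated: d(BN,LP)=89/4, d(J,LP)=31, d(LP,OQ)=99/4, d(LP,T)=57/2
step 4: merge (BN,J) at d=41/2; branch lengths BN→39/4, J→41/4; new cluster BJN
  updated: d(BJN,LP)=151/6, d(BJN,OQ)=86/3, d(BJN,T)=92/3
step 5: merge (OQ,T) at d=22; branch lengths OQ→17/2, T→11; new cluster OQT
  updated: d(BJN,OQT)=88/3, d(LP,OQT)=26
step 6: merge (BJN,LP) at d=151/6; branch lengths BJN→7/3, LP→61/12; new cluster BJLNP
  updated: d(BJLNP,OQT)=28
step 7: merge (BJLNP,OQT) at d=28; branch lengths BJLNP→17/12, OQT→3; new cluster BJLNOPQT
final tree: ((((B:1/2,N:1/2):39/4,J:41/4):7/3,(L:15/2,P:15/2):61/12):17/12,((O:5/2,Q:5/2):17/2,T:11):3)
total length: 217/3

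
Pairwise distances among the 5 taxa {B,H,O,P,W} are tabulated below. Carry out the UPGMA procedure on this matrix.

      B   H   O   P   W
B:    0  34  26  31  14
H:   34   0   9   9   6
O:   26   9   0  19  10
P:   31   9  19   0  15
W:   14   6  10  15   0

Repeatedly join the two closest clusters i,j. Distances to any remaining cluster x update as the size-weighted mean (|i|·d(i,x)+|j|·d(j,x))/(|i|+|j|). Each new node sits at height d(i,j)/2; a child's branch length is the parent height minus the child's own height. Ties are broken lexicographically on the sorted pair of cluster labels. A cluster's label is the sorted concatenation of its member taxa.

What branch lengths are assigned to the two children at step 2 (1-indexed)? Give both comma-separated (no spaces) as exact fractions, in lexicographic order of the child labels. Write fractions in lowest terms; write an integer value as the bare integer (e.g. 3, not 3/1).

7/4,19/4

iteration 1: select H,W (d=6); attach at lengths (3, 3); label the merged cluster HW
  updated: d(B,HW)=24, d(HW,O)=19/2, d(HW,P)=12
iteration 2: select HW,O (d=19/2); attach at lengths (7/4, 19/4); label the merged cluster HOW
  updated: d(B,HOW)=74/3, d(HOW,P)=43/3
iteration 3: select HOW,P (d=43/3); attach at lengths (29/12, 43/6); label the merged cluster HOPW
  updated: d(B,HOPW)=105/4
iteration 4: select B,HOPW (d=105/4); attach at lengths (105/8, 143/24); label the merged cluster BHOPW
final tree: (B:105/8,(((H:3,W:3):7/4,O:19/4):29/12,P:43/6):143/24)
total length: 247/6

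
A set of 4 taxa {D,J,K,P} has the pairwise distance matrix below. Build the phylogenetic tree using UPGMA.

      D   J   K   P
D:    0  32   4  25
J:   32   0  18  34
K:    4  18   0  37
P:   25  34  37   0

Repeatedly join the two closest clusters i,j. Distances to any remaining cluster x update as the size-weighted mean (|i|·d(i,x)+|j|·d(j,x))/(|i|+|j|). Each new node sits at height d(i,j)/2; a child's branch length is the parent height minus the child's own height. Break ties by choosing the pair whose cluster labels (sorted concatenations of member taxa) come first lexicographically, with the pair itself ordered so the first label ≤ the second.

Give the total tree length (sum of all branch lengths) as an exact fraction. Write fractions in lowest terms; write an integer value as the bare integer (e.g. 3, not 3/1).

step 1: merge (D,K) at d=4; branch lengths D→2, K→2; new cluster DK
  updated: d(DK,J)=25, d(DK,P)=31
step 2: merge (DK,J) at d=25; branch lengths DK→21/2, J→25/2; new cluster DJK
  updated: d(DJK,P)=32
step 3: merge (DJK,P) at d=32; branch lengths DJK→7/2, P→16; new cluster DJKP
final tree: (((D:2,K:2):21/2,J:25/2):7/2,P:16)
total length: 93/2

93/2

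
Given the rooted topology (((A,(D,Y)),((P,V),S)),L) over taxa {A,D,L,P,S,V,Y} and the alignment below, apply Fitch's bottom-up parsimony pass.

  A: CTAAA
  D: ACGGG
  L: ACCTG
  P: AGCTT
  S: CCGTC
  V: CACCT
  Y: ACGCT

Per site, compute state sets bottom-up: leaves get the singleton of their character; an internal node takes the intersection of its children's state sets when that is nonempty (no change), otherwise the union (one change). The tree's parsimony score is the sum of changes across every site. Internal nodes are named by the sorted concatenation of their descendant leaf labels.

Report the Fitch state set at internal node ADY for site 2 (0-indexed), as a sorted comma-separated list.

[col 0] DY: children D:{A}, Y:{A} ∩→ {A}; cost 0
[col 0] ADY: children A:{C}, DY:{A} ∪→ {A,C}; cost 1
[col 0] PV: children P:{A}, V:{C} ∪→ {A,C}; cost 1
[col 0] PSV: children PV:{A,C}, S:{C} ∩→ {C}; cost 0
[col 0] ADPSVY: children ADY:{A,C}, PSV:{C} ∩→ {C}; cost 0
[col 0] ADLPSVY: children ADPSVY:{C}, L:{A} ∪→ {A,C}; cost 1
[col 1] DY: children D:{C}, Y:{C} ∩→ {C}; cost 0
[col 1] ADY: children A:{T}, DY:{C} ∪→ {C,T}; cost 1
[col 1] PV: children P:{G}, V:{A} ∪→ {A,G}; cost 1
[col 1] PSV: children PV:{A,G}, S:{C} ∪→ {A,C,G}; cost 1
[col 1] ADPSVY: children ADY:{C,T}, PSV:{A,C,G} ∩→ {C}; cost 0
[col 1] ADLPSVY: children ADPSVY:{C}, L:{C} ∩→ {C}; cost 0
[col 2] DY: children D:{G}, Y:{G} ∩→ {G}; cost 0
[col 2] ADY: children A:{A}, DY:{G} ∪→ {A,G}; cost 1
[col 2] PV: children P:{C}, V:{C} ∩→ {C}; cost 0
[col 2] PSV: children PV:{C}, S:{G} ∪→ {C,G}; cost 1
[col 2] ADPSVY: children ADY:{A,G}, PSV:{C,G} ∩→ {G}; cost 0
[col 2] ADLPSVY: children ADPSVY:{G}, L:{C} ∪→ {C,G}; cost 1
[col 3] DY: children D:{G}, Y:{C} ∪→ {C,G}; cost 1
[col 3] ADY: children A:{A}, DY:{C,G} ∪→ {A,C,G}; cost 1
[col 3] PV: children P:{T}, V:{C} ∪→ {C,T}; cost 1
[col 3] PSV: children PV:{C,T}, S:{T} ∩→ {T}; cost 0
[col 3] ADPSVY: children ADY:{A,C,G}, PSV:{T} ∪→ {A,C,G,T}; cost 1
[col 3] ADLPSVY: children ADPSVY:{A,C,G,T}, L:{T} ∩→ {T}; cost 0
[col 4] DY: children D:{G}, Y:{T} ∪→ {G,T}; cost 1
[col 4] ADY: children A:{A}, DY:{G,T} ∪→ {A,G,T}; cost 1
[col 4] PV: children P:{T}, V:{T} ∩→ {T}; cost 0
[col 4] PSV: children PV:{T}, S:{C} ∪→ {C,T}; cost 1
[col 4] ADPSVY: children ADY:{A,G,T}, PSV:{C,T} ∩→ {T}; cost 0
[col 4] ADLPSVY: children ADPSVY:{T}, L:{G} ∪→ {G,T}; cost 1
per-site changes: [3, 3, 3, 4, 4]; total = 17

A,G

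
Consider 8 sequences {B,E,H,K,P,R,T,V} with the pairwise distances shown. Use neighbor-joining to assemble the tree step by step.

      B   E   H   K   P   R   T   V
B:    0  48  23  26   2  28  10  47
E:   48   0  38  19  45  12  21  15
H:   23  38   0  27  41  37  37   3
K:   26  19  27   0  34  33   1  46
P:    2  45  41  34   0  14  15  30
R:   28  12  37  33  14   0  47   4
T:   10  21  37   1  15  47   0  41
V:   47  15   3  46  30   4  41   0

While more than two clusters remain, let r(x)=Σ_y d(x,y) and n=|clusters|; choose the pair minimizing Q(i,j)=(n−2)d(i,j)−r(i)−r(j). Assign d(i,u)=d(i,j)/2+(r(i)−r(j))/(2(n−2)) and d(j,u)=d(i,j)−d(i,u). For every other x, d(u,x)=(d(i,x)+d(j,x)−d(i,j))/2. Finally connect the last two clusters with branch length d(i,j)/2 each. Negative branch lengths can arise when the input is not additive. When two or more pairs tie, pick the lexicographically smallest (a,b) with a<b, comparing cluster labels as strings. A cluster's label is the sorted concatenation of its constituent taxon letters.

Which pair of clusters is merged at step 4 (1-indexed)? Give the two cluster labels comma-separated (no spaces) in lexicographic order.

BP,KT

step 1: merge (H,V) at d=3, Q=-374; branch lengths H→19/6, V→-1/6; new cluster HV
  updated: d(B,HV)=67/2, d(E,HV)=25, d(HV,K)=35, d(HV,P)=34, d(HV,R)=19, d(HV,T)=75/2
step 2: merge (B,P) at d=2, Q=-563/2; branch lengths B→27/20, P→13/20; new cluster BP
  updated: d(BP,E)=91/2, d(BP,HV)=131/4, d(BP,K)=29, d(BP,R)=20, d(BP,T)=23/2
step 3: merge (K,T) at d=1, Q=-231; branch lengths K→3/8, T→5/8; new cluster KT
  updated: d(BP,KT)=79/4, d(E,KT)=39/2, d(HV,KT)=143/4, d(KT,R)=79/2
step 4: merge (BP,KT) at d=79/4, Q=-693/4; branch lengths BP→251/24, KT→223/24; new cluster BKPT
  updated: d(BKPT,E)=181/8, d(BKPT,HV)=195/8, d(BKPT,R)=159/8
step 5: merge (BKPT,HV) at d=195/8, Q=-173/2; branch lengths BKPT→189/16, HV→201/16; new cluster BHKPTV
  updated: d(BHKPTV,E)=93/8, d(BHKPTV,R)=29/4
step 6: merge (BHKPTV,E) at d=93/8, Q=-247/8; branch lengths BHKPTV→55/16, E→131/16; new cluster BEHKPTV
  updated: d(BEHKPTV,R)=61/16
step 7: merge (BEHKPTV,R) at d=61/16; branch lengths BEHKPTV→61/32, R→61/32; new cluster BEHKPRTV
final tree: (((((B:27/20,P:13/20):251/24,(K:3/8,T:5/8):223/24):189/16,(H:19/6,V:-1/6):201/16):55/16,E:131/16):61/32,R:61/32)
total length: 1049/16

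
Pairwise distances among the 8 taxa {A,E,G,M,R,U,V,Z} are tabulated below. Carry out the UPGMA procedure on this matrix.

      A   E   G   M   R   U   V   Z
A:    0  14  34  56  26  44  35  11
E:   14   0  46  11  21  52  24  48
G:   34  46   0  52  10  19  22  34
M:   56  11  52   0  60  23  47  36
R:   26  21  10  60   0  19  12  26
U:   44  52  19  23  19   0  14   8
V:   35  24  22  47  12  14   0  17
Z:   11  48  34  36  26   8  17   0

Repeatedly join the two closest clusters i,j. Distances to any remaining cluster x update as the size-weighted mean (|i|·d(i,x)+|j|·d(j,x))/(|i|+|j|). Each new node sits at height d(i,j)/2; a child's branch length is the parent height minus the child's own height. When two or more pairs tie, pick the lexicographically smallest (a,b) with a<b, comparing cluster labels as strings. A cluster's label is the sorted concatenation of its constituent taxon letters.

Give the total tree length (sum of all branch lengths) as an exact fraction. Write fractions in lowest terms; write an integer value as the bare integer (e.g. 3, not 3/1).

529/6

1. join U+Z (d=8) ⇒ UZ; edges |U|=4, |Z|=4
  updated: d(A,UZ)=55/2, d(E,UZ)=50, d(G,UZ)=53/2, d(M,UZ)=59/2, d(R,UZ)=45/2, d(UZ,V)=31/2
2. join G+R (d=10) ⇒ GR; edges |G|=5, |R|=5
  updated: d(A,GR)=30, d(E,GR)=67/2, d(GR,M)=56, d(GR,UZ)=49/2, d(GR,V)=17
3. join E+M (d=11) ⇒ EM; edges |E|=11/2, |M|=11/2
  updated: d(A,EM)=35, d(EM,GR)=179/4, d(EM,UZ)=159/4, d(EM,V)=71/2
4. join UZ+V (d=31/2) ⇒ UVZ; edges |UZ|=15/4, |V|=31/4
  updated: d(A,UVZ)=30, d(EM,UVZ)=115/3, d(GR,UVZ)=22
5. join GR+UVZ (d=22) ⇒ GRUVZ; edges |GR|=6, |UVZ|=13/4
  updated: d(A,GRUVZ)=30, d(EM,GRUVZ)=409/10
6. join A+GRUVZ (d=30) ⇒ AGRUVZ; edges |A|=15, |GRUVZ|=4
  updated: d(AGRUVZ,EM)=479/12
7. join AGRUVZ+EM (d=479/12) ⇒ AEGMRUVZ; edges |AGRUVZ|=119/24, |EM|=347/24
final tree: ((A:15,((G:5,R:5):6,((U:4,Z:4):15/4,V:31/4):13/4):4):119/24,(E:11/2,M:11/2):347/24)
total length: 529/6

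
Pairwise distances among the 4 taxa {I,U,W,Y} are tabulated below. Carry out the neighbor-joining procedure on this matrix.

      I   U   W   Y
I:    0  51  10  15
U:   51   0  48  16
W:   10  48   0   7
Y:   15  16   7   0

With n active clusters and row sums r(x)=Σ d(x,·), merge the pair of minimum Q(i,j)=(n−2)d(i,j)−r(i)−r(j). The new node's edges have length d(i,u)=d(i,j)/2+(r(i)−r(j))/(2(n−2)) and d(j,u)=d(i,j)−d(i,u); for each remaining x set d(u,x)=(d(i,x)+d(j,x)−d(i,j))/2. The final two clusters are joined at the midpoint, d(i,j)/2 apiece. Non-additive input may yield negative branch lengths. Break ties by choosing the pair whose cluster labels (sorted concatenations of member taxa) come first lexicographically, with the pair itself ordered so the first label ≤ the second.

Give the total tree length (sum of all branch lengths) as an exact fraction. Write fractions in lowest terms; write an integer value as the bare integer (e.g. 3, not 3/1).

iteration 1: select I,W (d=10, Q=-121); attach at lengths (31/4, 9/4); label the merged cluster IW
  updated: d(IW,U)=89/2, d(IW,Y)=6
iteration 2: select IW,U (d=89/2, Q=-133/2); attach at lengths (69/4, 109/4); label the merged cluster IUW
  updated: d(IUW,Y)=-45/4
iteration 3: select IUW,Y (d=-45/4); attach at lengths (-45/8, -45/8); label the merged cluster IUWY
final tree: (((I:31/4,W:9/4):69/4,U:109/4):-45/8,Y:-45/8)
total length: 173/4

173/4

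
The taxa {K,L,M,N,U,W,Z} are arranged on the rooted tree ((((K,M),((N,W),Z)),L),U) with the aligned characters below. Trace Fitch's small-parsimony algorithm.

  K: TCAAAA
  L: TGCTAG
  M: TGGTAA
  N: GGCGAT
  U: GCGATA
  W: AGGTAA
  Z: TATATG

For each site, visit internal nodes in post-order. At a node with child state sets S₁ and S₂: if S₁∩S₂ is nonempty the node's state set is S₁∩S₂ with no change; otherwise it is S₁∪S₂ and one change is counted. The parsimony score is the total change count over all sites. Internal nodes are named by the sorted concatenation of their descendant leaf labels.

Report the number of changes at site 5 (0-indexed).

site 0, node KM: K={T} ∩ M={T} → {T} (+0)
site 0, node NW: N={G} ∪ W={A} → {A,G} (+1)
site 0, node NWZ: NW={A,G} ∪ Z={T} → {A,G,T} (+1)
site 0, node KMNWZ: KM={T} ∩ NWZ={A,G,T} → {T} (+0)
site 0, node KLMNWZ: KMNWZ={T} ∩ L={T} → {T} (+0)
site 0, node KLMNUWZ: KLMNWZ={T} ∪ U={G} → {G,T} (+1)
site 1, node KM: K={C} ∪ M={G} → {C,G} (+1)
site 1, node NW: N={G} ∩ W={G} → {G} (+0)
site 1, node NWZ: NW={G} ∪ Z={A} → {A,G} (+1)
site 1, node KMNWZ: KM={C,G} ∩ NWZ={A,G} → {G} (+0)
site 1, node KLMNWZ: KMNWZ={G} ∩ L={G} → {G} (+0)
site 1, node KLMNUWZ: KLMNWZ={G} ∪ U={C} → {C,G} (+1)
site 2, node KM: K={A} ∪ M={G} → {A,G} (+1)
site 2, node NW: N={C} ∪ W={G} → {C,G} (+1)
site 2, node NWZ: NW={C,G} ∪ Z={T} → {C,G,T} (+1)
site 2, node KMNWZ: KM={A,G} ∩ NWZ={C,G,T} → {G} (+0)
site 2, node KLMNWZ: KMNWZ={G} ∪ L={C} → {C,G} (+1)
site 2, node KLMNUWZ: KLMNWZ={C,G} ∩ U={G} → {G} (+0)
site 3, node KM: K={A} ∪ M={T} → {A,T} (+1)
site 3, node NW: N={G} ∪ W={T} → {G,T} (+1)
site 3, node NWZ: NW={G,T} ∪ Z={A} → {A,G,T} (+1)
site 3, node KMNWZ: KM={A,T} ∩ NWZ={A,G,T} → {A,T} (+0)
site 3, node KLMNWZ: KMNWZ={A,T} ∩ L={T} → {T} (+0)
site 3, node KLMNUWZ: KLMNWZ={T} ∪ U={A} → {A,T} (+1)
site 4, node KM: K={A} ∩ M={A} → {A} (+0)
site 4, node NW: N={A} ∩ W={A} → {A} (+0)
site 4, node NWZ: NW={A} ∪ Z={T} → {A,T} (+1)
site 4, node KMNWZ: KM={A} ∩ NWZ={A,T} → {A} (+0)
site 4, node KLMNWZ: KMNWZ={A} ∩ L={A} → {A} (+0)
site 4, node KLMNUWZ: KLMNWZ={A} ∪ U={T} → {A,T} (+1)
site 5, node KM: K={A} ∩ M={A} → {A} (+0)
site 5, node NW: N={T} ∪ W={A} → {A,T} (+1)
site 5, node NWZ: NW={A,T} ∪ Z={G} → {A,G,T} (+1)
site 5, node KMNWZ: KM={A} ∩ NWZ={A,G,T} → {A} (+0)
site 5, node KLMNWZ: KMNWZ={A} ∪ L={G} → {A,G} (+1)
site 5, node KLMNUWZ: KLMNWZ={A,G} ∩ U={A} → {A} (+0)
per-site changes: [3, 3, 4, 4, 2, 3]; total = 19

3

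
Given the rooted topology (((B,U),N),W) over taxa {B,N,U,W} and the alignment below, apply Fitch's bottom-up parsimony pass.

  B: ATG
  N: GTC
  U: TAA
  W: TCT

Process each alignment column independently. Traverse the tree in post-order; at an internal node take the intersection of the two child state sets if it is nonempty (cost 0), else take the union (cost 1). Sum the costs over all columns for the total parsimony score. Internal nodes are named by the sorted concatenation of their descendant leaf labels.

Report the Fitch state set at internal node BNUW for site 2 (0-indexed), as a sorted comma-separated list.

BU@0: {A} ∪ {T} = {A,T} (union, +1)
BNU@0: {A,T} ∪ {G} = {A,G,T} (union, +1)
BNUW@0: {A,G,T} ∩ {T} = {T} (intersection, +0)
BU@1: {T} ∪ {A} = {A,T} (union, +1)
BNU@1: {A,T} ∩ {T} = {T} (intersection, +0)
BNUW@1: {T} ∪ {C} = {C,T} (union, +1)
BU@2: {G} ∪ {A} = {A,G} (union, +1)
BNU@2: {A,G} ∪ {C} = {A,C,G} (union, +1)
BNUW@2: {A,C,G} ∪ {T} = {A,C,G,T} (union, +1)
per-site changes: [2, 2, 3]; total = 7

A,C,G,T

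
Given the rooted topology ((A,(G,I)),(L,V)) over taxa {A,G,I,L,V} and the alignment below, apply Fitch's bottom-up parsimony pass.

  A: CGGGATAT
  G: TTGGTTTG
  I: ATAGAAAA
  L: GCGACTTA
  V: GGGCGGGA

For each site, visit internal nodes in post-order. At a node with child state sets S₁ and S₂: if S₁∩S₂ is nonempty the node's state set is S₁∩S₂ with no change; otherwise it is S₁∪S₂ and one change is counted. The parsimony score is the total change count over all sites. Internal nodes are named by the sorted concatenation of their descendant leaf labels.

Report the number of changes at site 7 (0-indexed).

2

GI@0: {T} ∪ {A} = {A,T} (union, +1)
AGI@0: {C} ∪ {A,T} = {A,C,T} (union, +1)
LV@0: {G} ∩ {G} = {G} (intersection, +0)
AGILV@0: {A,C,T} ∪ {G} = {A,C,G,T} (union, +1)
GI@1: {T} ∩ {T} = {T} (intersection, +0)
AGI@1: {G} ∪ {T} = {G,T} (union, +1)
LV@1: {C} ∪ {G} = {C,G} (union, +1)
AGILV@1: {G,T} ∩ {C,G} = {G} (intersection, +0)
GI@2: {G} ∪ {A} = {A,G} (union, +1)
AGI@2: {G} ∩ {A,G} = {G} (intersection, +0)
LV@2: {G} ∩ {G} = {G} (intersection, +0)
AGILV@2: {G} ∩ {G} = {G} (intersection, +0)
GI@3: {G} ∩ {G} = {G} (intersection, +0)
AGI@3: {G} ∩ {G} = {G} (intersection, +0)
LV@3: {A} ∪ {C} = {A,C} (union, +1)
AGILV@3: {G} ∪ {A,C} = {A,C,G} (union, +1)
GI@4: {T} ∪ {A} = {A,T} (union, +1)
AGI@4: {A} ∩ {A,T} = {A} (intersection, +0)
LV@4: {C} ∪ {G} = {C,G} (union, +1)
AGILV@4: {A} ∪ {C,G} = {A,C,G} (union, +1)
GI@5: {T} ∪ {A} = {A,T} (union, +1)
AGI@5: {T} ∩ {A,T} = {T} (intersection, +0)
LV@5: {T} ∪ {G} = {G,T} (union, +1)
AGILV@5: {T} ∩ {G,T} = {T} (intersection, +0)
GI@6: {T} ∪ {A} = {A,T} (union, +1)
AGI@6: {A} ∩ {A,T} = {A} (intersection, +0)
LV@6: {T} ∪ {G} = {G,T} (union, +1)
AGILV@6: {A} ∪ {G,T} = {A,G,T} (union, +1)
GI@7: {G} ∪ {A} = {A,G} (union, +1)
AGI@7: {T} ∪ {A,G} = {A,G,T} (union, +1)
LV@7: {A} ∩ {A} = {A} (intersection, +0)
AGILV@7: {A,G,T} ∩ {A} = {A} (intersection, +0)
per-site changes: [3, 2, 1, 2, 3, 2, 3, 2]; total = 18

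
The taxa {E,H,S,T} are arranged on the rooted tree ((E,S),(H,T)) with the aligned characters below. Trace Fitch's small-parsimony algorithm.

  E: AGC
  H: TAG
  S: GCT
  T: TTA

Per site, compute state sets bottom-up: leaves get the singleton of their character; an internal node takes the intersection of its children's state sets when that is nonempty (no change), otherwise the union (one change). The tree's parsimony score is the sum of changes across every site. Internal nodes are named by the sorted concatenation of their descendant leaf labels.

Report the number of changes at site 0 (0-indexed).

2

ES@0: {A} ∪ {G} = {A,G} (union, +1)
HT@0: {T} ∩ {T} = {T} (intersection, +0)
EHST@0: {A,G} ∪ {T} = {A,G,T} (union, +1)
ES@1: {G} ∪ {C} = {C,G} (union, +1)
HT@1: {A} ∪ {T} = {A,T} (union, +1)
EHST@1: {C,G} ∪ {A,T} = {A,C,G,T} (union, +1)
ES@2: {C} ∪ {T} = {C,T} (union, +1)
HT@2: {G} ∪ {A} = {A,G} (union, +1)
EHST@2: {C,T} ∪ {A,G} = {A,C,G,T} (union, +1)
per-site changes: [2, 3, 3]; total = 8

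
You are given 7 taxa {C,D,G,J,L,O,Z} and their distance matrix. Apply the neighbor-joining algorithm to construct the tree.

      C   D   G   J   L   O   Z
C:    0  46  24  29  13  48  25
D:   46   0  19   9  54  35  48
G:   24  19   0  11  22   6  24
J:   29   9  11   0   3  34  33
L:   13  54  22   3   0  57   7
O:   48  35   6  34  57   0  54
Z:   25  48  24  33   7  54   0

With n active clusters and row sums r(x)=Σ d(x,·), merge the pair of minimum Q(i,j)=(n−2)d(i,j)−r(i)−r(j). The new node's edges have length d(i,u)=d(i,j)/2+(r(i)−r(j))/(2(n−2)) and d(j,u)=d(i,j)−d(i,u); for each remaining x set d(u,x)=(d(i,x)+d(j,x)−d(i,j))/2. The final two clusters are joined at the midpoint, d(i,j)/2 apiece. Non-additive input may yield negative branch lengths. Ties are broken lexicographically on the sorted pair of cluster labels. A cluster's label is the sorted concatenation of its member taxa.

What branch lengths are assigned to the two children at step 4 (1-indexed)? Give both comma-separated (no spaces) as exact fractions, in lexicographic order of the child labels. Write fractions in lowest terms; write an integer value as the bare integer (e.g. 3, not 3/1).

iteration 1: select L,Z (d=7, Q=-312); attach at lengths (0, 7); label the merged cluster LZ
  updated: d(C,LZ)=31/2, d(D,LZ)=95/2, d(G,LZ)=39/2, d(J,LZ)=29/2, d(LZ,O)=52
iteration 2: select C,LZ (d=31/2, Q=-499/2); attach at lengths (151/16, 97/16); label the merged cluster CLZ
  updated: d(CLZ,D)=39, d(CLZ,G)=14, d(CLZ,J)=14, d(CLZ,O)=169/4
iteration 3: select G,O (d=6, Q=-597/4); attach at lengths (-197/24, 341/24); label the merged cluster GO
  updated: d(CLZ,GO)=201/8, d(D,GO)=24, d(GO,J)=39/2
iteration 4: select CLZ,GO (d=201/8, Q=-193/2); attach at lengths (239/16, 163/16); label the merged cluster CGLOZ
  updated: d(CGLOZ,D)=303/16, d(CGLOZ,J)=67/16
iteration 5: select CGLOZ,D (d=303/16, Q=-257/8); attach at lengths (113/16, 95/8); label the merged cluster CDGLOZ
  updated: d(CDGLOZ,J)=-23/8
iteration 6: select CDGLOZ,J (d=-23/8); attach at lengths (-23/16, -23/16); label the merged cluster CDGJLOZ
final tree: ((((C:151/16,(L:0,Z:7):97/16):239/16,(G:-197/24,O:341/24):163/16):113/16,D:95/8):-23/16,J:-23/16)
total length: 1115/16

239/16,163/16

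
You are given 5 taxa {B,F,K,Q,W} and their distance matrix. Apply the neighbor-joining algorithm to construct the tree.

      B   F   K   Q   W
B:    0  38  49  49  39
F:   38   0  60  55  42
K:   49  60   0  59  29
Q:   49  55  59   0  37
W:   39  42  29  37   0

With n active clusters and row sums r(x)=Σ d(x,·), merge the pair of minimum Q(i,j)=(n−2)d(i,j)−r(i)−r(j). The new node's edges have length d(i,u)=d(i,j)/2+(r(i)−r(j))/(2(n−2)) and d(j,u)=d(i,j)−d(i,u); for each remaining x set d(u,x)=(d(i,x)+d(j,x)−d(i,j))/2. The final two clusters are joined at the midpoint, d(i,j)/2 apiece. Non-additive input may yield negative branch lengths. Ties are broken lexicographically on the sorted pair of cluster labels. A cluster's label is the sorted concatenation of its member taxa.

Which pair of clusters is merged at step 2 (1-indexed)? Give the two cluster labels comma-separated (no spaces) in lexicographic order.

B,F

iteration 1: select K,W (d=29, Q=-257); attach at lengths (137/6, 37/6); label the merged cluster KW
  updated: d(B,KW)=59/2, d(F,KW)=73/2, d(KW,Q)=67/2
iteration 2: select B,F (d=38, Q=-170); attach at lengths (63/4, 89/4); label the merged cluster BF
  updated: d(BF,KW)=14, d(BF,Q)=33
iteration 3: select BF,KW (d=14, Q=-161/2); attach at lengths (27/4, 29/4); label the merged cluster BFKW
  updated: d(BFKW,Q)=105/4
iteration 4: select BFKW,Q (d=105/4); attach at lengths (105/8, 105/8); label the merged cluster BFKQW
final tree: (((B:63/4,F:89/4):27/4,(K:137/6,W:37/6):29/4):105/8,Q:105/8)
total length: 429/4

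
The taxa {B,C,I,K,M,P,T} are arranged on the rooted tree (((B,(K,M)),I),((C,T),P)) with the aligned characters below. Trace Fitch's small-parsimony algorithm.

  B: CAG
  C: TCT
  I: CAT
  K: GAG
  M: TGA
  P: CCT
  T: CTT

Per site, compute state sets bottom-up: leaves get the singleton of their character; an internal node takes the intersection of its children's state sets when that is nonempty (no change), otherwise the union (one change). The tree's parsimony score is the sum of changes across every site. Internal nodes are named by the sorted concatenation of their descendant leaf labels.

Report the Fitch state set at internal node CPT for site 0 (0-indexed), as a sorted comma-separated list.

C

site 0, node KM: K={G} ∪ M={T} → {G,T} (+1)
site 0, node BKM: B={C} ∪ KM={G,T} → {C,G,T} (+1)
site 0, node BIKM: BKM={C,G,T} ∩ I={C} → {C} (+0)
site 0, node CT: C={T} ∪ T={C} → {C,T} (+1)
site 0, node CPT: CT={C,T} ∩ P={C} → {C} (+0)
site 0, node BCIKMPT: BIKM={C} ∩ CPT={C} → {C} (+0)
site 1, node KM: K={A} ∪ M={G} → {A,G} (+1)
site 1, node BKM: B={A} ∩ KM={A,G} → {A} (+0)
site 1, node BIKM: BKM={A} ∩ I={A} → {A} (+0)
site 1, node CT: C={C} ∪ T={T} → {C,T} (+1)
site 1, node CPT: CT={C,T} ∩ P={C} → {C} (+0)
site 1, node BCIKMPT: BIKM={A} ∪ CPT={C} → {A,C} (+1)
site 2, node KM: K={G} ∪ M={A} → {A,G} (+1)
site 2, node BKM: B={G} ∩ KM={A,G} → {G} (+0)
site 2, node BIKM: BKM={G} ∪ I={T} → {G,T} (+1)
site 2, node CT: C={T} ∩ T={T} → {T} (+0)
site 2, node CPT: CT={T} ∩ P={T} → {T} (+0)
site 2, node BCIKMPT: BIKM={G,T} ∩ CPT={T} → {T} (+0)
per-site changes: [3, 3, 2]; total = 8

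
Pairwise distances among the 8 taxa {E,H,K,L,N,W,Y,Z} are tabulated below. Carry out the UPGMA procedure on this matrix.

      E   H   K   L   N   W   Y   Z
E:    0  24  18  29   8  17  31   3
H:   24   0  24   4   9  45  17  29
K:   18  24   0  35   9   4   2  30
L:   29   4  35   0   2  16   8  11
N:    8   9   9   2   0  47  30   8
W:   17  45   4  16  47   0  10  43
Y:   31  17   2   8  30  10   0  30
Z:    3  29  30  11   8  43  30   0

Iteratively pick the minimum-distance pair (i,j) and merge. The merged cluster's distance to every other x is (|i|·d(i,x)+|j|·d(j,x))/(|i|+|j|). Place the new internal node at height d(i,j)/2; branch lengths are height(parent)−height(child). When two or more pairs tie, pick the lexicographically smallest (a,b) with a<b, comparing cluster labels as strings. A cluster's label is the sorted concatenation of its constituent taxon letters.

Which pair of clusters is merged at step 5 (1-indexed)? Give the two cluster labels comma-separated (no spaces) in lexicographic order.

KY,W

1. join K+Y (d=2) ⇒ KY; edges |K|=1, |Y|=1
  updated: d(E,KY)=49/2, d(H,KY)=41/2, d(KY,L)=43/2, d(KY,N)=39/2, d(KY,W)=7, d(KY,Z)=30
2. join L+N (d=2) ⇒ LN; edges |L|=1, |N|=1
  updated: d(E,LN)=37/2, d(H,LN)=13/2, d(KY,LN)=41/2, d(LN,W)=63/2, d(LN,Z)=19/2
3. join E+Z (d=3) ⇒ EZ; edges |E|=3/2, |Z|=3/2
  updated: d(EZ,H)=53/2, d(EZ,KY)=109/4, d(EZ,LN)=14, d(EZ,W)=30
4. join H+LN (d=13/2) ⇒ HLN; edges |H|=13/4, |LN|=9/4
  updated: d(EZ,HLN)=109/6, d(HLN,KY)=41/2, d(HLN,W)=36
5. join KY+W (d=7) ⇒ KWY; edges |KY|=5/2, |W|=7/2
  updated: d(EZ,KWY)=169/6, d(HLN,KWY)=77/3
6. join EZ+HLN (d=109/6) ⇒ EHLNZ; edges |EZ|=91/12, |HLN|=35/6
  updated: d(EHLNZ,KWY)=80/3
7. join EHLNZ+KWY (d=80/3) ⇒ EHKLNWYZ; edges |EHLNZ|=17/4, |KWY|=59/6
final tree: (((E:3/2,Z:3/2):91/12,(H:13/4,(L:1,N:1):9/4):35/6):17/4,((K:1,Y:1):5/2,W:7/2):59/6)
total length: 46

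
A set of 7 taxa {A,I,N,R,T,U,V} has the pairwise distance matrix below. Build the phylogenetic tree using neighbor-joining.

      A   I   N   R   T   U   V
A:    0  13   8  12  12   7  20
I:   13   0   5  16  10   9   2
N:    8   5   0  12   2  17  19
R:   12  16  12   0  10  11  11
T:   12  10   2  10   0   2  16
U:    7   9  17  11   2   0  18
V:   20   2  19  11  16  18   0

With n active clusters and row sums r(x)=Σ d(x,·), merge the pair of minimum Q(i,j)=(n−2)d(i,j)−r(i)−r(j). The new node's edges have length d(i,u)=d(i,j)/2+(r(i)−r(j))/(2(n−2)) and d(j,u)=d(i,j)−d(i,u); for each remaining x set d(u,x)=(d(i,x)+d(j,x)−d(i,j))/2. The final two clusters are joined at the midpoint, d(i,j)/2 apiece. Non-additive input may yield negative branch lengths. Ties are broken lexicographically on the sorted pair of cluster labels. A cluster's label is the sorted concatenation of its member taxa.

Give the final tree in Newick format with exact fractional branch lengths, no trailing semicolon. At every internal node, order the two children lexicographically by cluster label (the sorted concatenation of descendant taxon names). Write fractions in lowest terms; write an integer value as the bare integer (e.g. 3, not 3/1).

((((A:17/4,U:11/4):17/8,(N:5/2,T:-1/2):25/8):7/8,(I:-21/10,V:41/10):7):11/4,R:11/4)

iteration 1: select I,V (d=2, Q=-131); attach at lengths (-21/10, 41/10); label the merged cluster IV
  updated: d(A,IV)=31/2, d(IV,N)=11, d(IV,R)=25/2, d(IV,T)=12, d(IV,U)=25/2
iteration 2: select N,T (d=2, Q=-80); attach at lengths (5/2, -1/2); label the merged cluster NT
  updated: d(A,NT)=9, d(IV,NT)=21/2, d(NT,R)=10, d(NT,U)=17/2
iteration 3: select A,U (d=7, Q=-123/2); attach at lengths (17/4, 11/4); label the merged cluster AU
  updated: d(AU,IV)=21/2, d(AU,NT)=21/4, d(AU,R)=8
iteration 4: select AU,NT (d=21/4, Q=-39); attach at lengths (17/8, 25/8); label the merged cluster ANTU
  updated: d(ANTU,IV)=63/8, d(ANTU,R)=51/8
iteration 5: select ANTU,IV (d=63/8, Q=-107/4); attach at lengths (7/8, 7); label the merged cluster AINTUV
  updated: d(AINTUV,R)=11/2
iteration 6: select AINTUV,R (d=11/2); attach at lengths (11/4, 11/4); label the merged cluster AINRTUV
final tree: ((((A:17/4,U:11/4):17/8,(N:5/2,T:-1/2):25/8):7/8,(I:-21/10,V:41/10):7):11/4,R:11/4)
total length: 237/8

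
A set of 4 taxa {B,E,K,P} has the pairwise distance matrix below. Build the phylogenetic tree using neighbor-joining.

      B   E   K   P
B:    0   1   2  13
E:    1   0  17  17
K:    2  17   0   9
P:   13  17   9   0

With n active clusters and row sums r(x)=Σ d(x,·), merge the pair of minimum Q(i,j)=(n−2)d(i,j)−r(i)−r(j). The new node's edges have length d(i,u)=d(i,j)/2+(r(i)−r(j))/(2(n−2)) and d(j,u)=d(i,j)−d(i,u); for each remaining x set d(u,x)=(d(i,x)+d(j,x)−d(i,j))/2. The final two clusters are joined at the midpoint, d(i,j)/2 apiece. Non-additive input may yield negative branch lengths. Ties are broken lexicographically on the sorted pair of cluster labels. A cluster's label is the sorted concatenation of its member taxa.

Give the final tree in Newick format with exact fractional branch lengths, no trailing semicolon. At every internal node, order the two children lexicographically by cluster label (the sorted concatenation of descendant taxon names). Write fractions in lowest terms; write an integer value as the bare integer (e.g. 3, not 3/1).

1. join B+E (d=1, Q=-49) ⇒ BE; edges |B|=-17/4, |E|=21/4
  updated: d(BE,K)=9, d(BE,P)=29/2
2. join BE+K (d=9, Q=-65/2) ⇒ BEK; edges |BE|=29/4, |K|=7/4
  updated: d(BEK,P)=29/4
3. join BEK+P (d=29/4) ⇒ BEKP; edges |BEK|=29/8, |P|=29/8
final tree: (((B:-17/4,E:21/4):29/4,K:7/4):29/8,P:29/8)
total length: 69/4

(((B:-17/4,E:21/4):29/4,K:7/4):29/8,P:29/8)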